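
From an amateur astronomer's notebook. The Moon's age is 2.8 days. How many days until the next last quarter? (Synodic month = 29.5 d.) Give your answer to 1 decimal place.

Last quarter is 0.75 of the way through the cycle: age 0.75 × 29.5 = 22.125 d.
That is 22.125 − 2.8 = 19.325 days ahead.

19.3 days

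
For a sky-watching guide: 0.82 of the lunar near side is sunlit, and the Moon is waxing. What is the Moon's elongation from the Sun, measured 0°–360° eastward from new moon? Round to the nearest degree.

130°

From f = (1 − cos θ)/2: cos θ = 1 − 2×0.82 = -0.640; arccos → 129.8°.
Before full moon the principal value applies: θ = 129.8°.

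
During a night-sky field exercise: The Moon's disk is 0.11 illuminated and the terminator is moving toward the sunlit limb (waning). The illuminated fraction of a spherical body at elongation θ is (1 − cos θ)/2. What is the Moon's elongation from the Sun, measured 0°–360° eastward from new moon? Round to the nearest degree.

From f = (1 − cos θ)/2: cos θ = 1 − 2×0.11 = 0.780; arccos → 38.7°.
A waning Moon lies in 180°–360°, so θ = 360° − 38.7° = 321.3°.

321°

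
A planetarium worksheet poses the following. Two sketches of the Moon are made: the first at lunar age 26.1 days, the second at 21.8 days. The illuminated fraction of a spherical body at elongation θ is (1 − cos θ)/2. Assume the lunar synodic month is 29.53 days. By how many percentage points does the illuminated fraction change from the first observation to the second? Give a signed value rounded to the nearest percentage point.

+41 pp

First observation: θ = 360°·26.1/29.53 = 318.2°, so f = 0.127.
Second observation: θ = 265.8°, f = 0.537.
Δf = 0.537 − 0.127 = +0.410, i.e. +41 pp.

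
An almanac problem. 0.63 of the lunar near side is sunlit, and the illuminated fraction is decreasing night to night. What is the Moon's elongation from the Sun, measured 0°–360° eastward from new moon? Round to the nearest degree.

From f = (1 − cos θ)/2: cos θ = 1 − 2×0.63 = -0.260; arccos → 105.1°.
Waning ⇒ past full, so θ = 360° − 105.1° = 254.9°.

255°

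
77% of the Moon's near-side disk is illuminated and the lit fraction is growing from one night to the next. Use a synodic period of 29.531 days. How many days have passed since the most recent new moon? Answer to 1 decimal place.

10.1 days

cos θ = 1 − 2f = -0.540, giving a principal value of 122.7°.
Before full moon the principal value applies: θ = 122.7°.
At 360°/29.531 d per day, 122.7° corresponds to 10.06 days.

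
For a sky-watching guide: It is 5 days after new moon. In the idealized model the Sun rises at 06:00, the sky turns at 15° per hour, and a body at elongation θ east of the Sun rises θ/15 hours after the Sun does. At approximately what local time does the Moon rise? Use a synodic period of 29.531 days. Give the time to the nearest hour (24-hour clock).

Phase angle: θ = 360°·(5 d)/(29.531 d) = 61.0°.
At 15° of sky rotation per hour, 61.0° corresponds to a 4.06 h lag.
06:00 + 4.06 h ≈ 10:04 → 10:00 to the nearest hour.

10:00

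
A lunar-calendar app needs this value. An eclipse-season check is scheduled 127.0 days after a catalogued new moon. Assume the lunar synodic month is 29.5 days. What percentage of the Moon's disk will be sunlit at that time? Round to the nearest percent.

127.0 d spans 4 complete synodic months (4 × 29.5 = 118.00 d) plus 9.00 d.
Elongation θ = 360° × 9.00/29.5 ≈ 109.8°.
cos 109.8° = (-0.339), so f = (1 − (-0.339))/2 = 0.670, so 67%.

67%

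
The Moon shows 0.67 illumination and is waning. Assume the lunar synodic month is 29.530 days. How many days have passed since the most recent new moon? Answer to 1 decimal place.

From f = (1 − cos θ)/2: cos θ = 1 − 2×0.67 = -0.340; arccos → 109.9°.
Since the Moon is past full (waning), take the reflex angle: θ = 360° − 109.9° = 250.1°.
Age = 29.530 × 250.1°/360° ≈ 20.52 days.

20.5 days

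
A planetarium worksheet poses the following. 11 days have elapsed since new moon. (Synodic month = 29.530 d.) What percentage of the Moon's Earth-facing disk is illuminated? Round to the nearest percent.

85%

The Moon has covered 11/29.530 of its cycle, so θ ≈ 360° × 11/29.530 = 134.1°.
cos 134.1° = (-0.696), so f = (1 − (-0.696))/2 = 0.848, so 85%.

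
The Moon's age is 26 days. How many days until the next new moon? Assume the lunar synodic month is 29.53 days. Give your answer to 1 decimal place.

One full lunation from the last new moon is 29.53 d; remaining = 29.53 − 26 = 3.530 d.

3.5 days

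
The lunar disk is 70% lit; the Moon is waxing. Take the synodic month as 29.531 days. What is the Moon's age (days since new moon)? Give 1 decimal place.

9.3 days

cos θ = 1 − 2f = -0.400, giving a principal value of 113.6°.
The Moon is waxing (0°–180°), so θ = 113.6° directly.
Age = 29.531 × 113.6°/360° ≈ 9.32 days.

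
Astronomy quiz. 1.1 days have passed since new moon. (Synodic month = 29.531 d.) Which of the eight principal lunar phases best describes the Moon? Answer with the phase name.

At 1.1/29.531 of the cycle, θ ≈ 13° — the new moon range.

new moon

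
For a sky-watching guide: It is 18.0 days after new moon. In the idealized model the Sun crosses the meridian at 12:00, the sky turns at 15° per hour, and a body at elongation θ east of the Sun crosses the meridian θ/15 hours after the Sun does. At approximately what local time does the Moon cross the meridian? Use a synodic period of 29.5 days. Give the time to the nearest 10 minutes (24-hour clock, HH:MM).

02:40

The Moon has covered 18.0/29.5 of its cycle, so θ ≈ 360° × 18.0/29.5 = 219.7°.
Delay after the Sun = 219.7° / (15°/h) ≈ 14.64 h.
12:00 + 14.644 h ≈ 02:39 → 02:40 to the nearest ten minutes.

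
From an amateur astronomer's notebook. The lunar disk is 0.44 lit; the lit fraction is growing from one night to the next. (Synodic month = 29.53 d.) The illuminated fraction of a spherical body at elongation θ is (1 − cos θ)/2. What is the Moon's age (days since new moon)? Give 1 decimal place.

Invert f = (1 − cos θ)/2 to get cos θ = 1 − 2(0.44) = 0.120, hence θ₀ = arccos 0.120 = 83.1°.
Before full moon the principal value applies: θ = 83.1°.
That fraction of the synodic month is 83.1/360 × 29.53 d ≈ 6.82 d.

6.8 days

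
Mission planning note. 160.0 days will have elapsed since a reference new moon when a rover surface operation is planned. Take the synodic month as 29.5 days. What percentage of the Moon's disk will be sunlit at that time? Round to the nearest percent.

94%

160.0/29.5 = 5.424 lunations, so 5 complete cycles and 12.50 d into the next.
Phase angle: θ = 360°·(12.50 d)/(29.5 d) = 152.5°.
With cos θ = (-0.887), the lit fraction is (1 − (-0.887))/2 ≈ 0.944, so 94%.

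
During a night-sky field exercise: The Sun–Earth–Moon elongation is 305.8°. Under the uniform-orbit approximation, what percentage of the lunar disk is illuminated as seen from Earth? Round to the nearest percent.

21%

f = (1 − cos 305.8°)/2 = (1 − 0.585)/2 ≈ 0.208, i.e. 21%.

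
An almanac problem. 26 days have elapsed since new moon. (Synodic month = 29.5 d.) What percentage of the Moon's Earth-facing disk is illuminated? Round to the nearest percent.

13%

Phase angle: θ = 360°·(26 d)/(29.5 d) = 317.3°.
cos 317.3° = 0.735, so f = (1 − 0.735)/2 = 0.133, so 13%.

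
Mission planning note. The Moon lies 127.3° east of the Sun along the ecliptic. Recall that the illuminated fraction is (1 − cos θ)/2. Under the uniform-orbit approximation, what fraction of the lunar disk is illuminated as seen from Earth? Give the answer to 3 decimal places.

0.803

cos 127.3° = (-0.606), so f = (1 − (-0.606))/2 = 0.803.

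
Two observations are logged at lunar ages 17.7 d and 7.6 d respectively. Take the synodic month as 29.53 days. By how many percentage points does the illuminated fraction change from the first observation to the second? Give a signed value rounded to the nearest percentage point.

θ₁ = 360° × 17.7/29.53 = 215.8°, f₁ = (1 − cos θ₁)/2 = 0.906.
θ₂ = 360° × 7.6/29.53 = 92.7°, f₂ = (1 − cos θ₂)/2 = 0.523.
Change = f₂ − f₁ = -0.383 → -38 percentage points.

-38 percentage points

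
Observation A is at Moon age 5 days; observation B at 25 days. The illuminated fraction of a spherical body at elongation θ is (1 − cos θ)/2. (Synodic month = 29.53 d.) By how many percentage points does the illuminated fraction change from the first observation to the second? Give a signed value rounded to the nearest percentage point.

θ₁ = 360° × 5/29.53 = 61.0°, f₁ = (1 − cos θ₁)/2 = 0.257.
θ₂ = 360° × 25/29.53 = 304.8°, f₂ = (1 − cos θ₂)/2 = 0.215.
Change = f₂ − f₁ = -0.042 → -4 percentage points.

-4 pp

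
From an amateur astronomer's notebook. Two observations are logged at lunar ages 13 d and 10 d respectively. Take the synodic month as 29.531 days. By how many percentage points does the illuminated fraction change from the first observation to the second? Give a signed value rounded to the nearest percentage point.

-20 pp

First observation: θ = 360°·13/29.531 = 158.5°, so f = 0.965.
Second observation: θ = 121.9°, f = 0.764.
Δf = 0.764 − 0.965 = -0.201, i.e. -20 pp.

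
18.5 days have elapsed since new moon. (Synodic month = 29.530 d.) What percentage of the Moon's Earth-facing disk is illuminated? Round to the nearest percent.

85%

The Moon has covered 18.5/29.530 of its cycle, so θ ≈ 360° × 18.5/29.530 = 225.5°.
Illuminated fraction = (1 − cos 225.5°)/2 = (1 − (-0.700))/2 ≈ 0.850, so 85%.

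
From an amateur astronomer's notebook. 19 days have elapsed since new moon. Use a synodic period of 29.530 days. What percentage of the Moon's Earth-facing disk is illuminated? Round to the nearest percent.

81%

Elongation θ = 360° × 19/29.530 ≈ 231.6°.
With cos θ = (-0.621), the lit fraction is (1 − (-0.621))/2 ≈ 0.810, so 81%.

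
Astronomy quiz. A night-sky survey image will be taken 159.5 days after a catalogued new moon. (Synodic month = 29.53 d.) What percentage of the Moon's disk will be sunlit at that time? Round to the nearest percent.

159.5 d spans 5 complete synodic months (5 × 29.53 = 147.65 d) plus 11.85 d.
Phase angle: θ = 360°·(11.85 d)/(29.53 d) = 144.5°.
With cos θ = (-0.814), the lit fraction is (1 − (-0.814))/2 ≈ 0.907, so 91%.

91%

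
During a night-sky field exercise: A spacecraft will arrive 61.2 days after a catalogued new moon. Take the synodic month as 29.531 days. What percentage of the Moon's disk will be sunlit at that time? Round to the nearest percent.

61.2 d spans 2 complete synodic months (2 × 29.531 = 59.06 d) plus 2.14 d.
Phase angle: θ = 360°·(2.14 d)/(29.531 d) = 26.1°.
With cos θ = 0.898, the lit fraction is (1 − 0.898)/2 ≈ 0.051, so 5%.

5%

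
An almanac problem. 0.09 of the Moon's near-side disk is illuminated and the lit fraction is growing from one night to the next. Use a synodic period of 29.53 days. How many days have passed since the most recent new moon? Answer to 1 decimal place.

2.9 days

cos θ = 1 − 2f = 0.820, giving a principal value of 34.9°.
The Moon is waxing (0°–180°), so θ = 34.9° directly.
That fraction of the synodic month is 34.9/360 × 29.53 d ≈ 2.86 d.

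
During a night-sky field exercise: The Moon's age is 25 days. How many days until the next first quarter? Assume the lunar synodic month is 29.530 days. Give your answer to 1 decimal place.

First quarter occurs at elongation 90°, i.e. at age 29.530 × 90/360 = 7.383 d.
Already past this cycle's first quarter; the next is at 7.383 + 29.530 = 36.913 d, so 36.913 − 25 = 11.913 days.

11.9 days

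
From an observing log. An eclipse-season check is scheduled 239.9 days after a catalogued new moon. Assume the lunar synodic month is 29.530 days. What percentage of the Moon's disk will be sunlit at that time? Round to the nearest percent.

14%

239.9 d spans 8 complete synodic months (8 × 29.530 = 236.24 d) plus 3.66 d.
The Moon has covered 3.66/29.530 of its cycle, so θ ≈ 360° × 3.66/29.530 = 44.6°.
With cos θ = 0.712, the lit fraction is (1 − 0.712)/2 ≈ 0.144, so 14%.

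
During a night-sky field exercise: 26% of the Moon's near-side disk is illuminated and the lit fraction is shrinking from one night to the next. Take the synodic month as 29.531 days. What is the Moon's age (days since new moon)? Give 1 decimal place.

24.5 days

Invert f = (1 − cos θ)/2 to get cos θ = 1 − 2(0.26) = 0.480, hence θ₀ = arccos 0.480 = 61.3°.
Waning ⇒ past full, so θ = 360° − 61.3° = 298.7°.
Age = 29.531 × 298.7°/360° ≈ 24.50 days.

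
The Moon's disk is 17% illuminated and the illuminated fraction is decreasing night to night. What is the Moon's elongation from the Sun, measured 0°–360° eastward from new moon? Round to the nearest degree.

311°

Invert f = (1 − cos θ)/2 to get cos θ = 1 − 2(0.17) = 0.660, hence θ₀ = arccos 0.660 = 48.7°.
Waning ⇒ past full, so θ = 360° − 48.7° = 311.3°.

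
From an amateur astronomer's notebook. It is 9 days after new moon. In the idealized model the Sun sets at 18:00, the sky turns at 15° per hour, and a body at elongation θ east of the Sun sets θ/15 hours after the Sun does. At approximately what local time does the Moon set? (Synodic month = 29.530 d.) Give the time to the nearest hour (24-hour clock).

The Moon has covered 9/29.530 of its cycle, so θ ≈ 360° × 9/29.530 = 109.7°.
At 15° of sky rotation per hour, 109.7° corresponds to a 7.31 h lag.
18:00 + 7.31 h ≈ 01:19 → 01:00 to the nearest hour.

01:00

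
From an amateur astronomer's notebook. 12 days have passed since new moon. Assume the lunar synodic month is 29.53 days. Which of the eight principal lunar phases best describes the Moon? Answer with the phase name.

θ ≈ 360° × 12/29.53 = 146°, which falls in the waxing gibbous sector.

waxing gibbous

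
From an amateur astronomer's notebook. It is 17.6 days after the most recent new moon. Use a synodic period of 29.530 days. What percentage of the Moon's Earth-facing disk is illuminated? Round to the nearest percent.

91%

Elongation θ = 360° × 17.6/29.530 ≈ 214.6°.
With cos θ = (-0.824), the lit fraction is (1 − (-0.824))/2 ≈ 0.912, so 91%.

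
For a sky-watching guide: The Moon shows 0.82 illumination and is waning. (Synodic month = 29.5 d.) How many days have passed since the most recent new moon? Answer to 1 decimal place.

cos θ = 1 − 2f = -0.640, giving a principal value of 129.8°.
Since the Moon is past full (waning), take the reflex angle: θ = 360° − 129.8° = 230.2°.
That fraction of the synodic month is 230.2/360 × 29.5 d ≈ 18.86 d.

18.9 days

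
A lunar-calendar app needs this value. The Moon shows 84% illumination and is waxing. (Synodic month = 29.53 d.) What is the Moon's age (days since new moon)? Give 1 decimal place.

Invert f = (1 − cos θ)/2 to get cos θ = 1 − 2(0.84) = -0.680, hence θ₀ = arccos -0.680 = 132.8°.
The Moon is waxing (0°–180°), so θ = 132.8° directly.
At 360°/29.53 d per day, 132.8° corresponds to 10.90 days.

10.9 days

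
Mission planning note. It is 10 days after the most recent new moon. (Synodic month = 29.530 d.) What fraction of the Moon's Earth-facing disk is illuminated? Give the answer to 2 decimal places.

0.76

The Moon has covered 10/29.530 of its cycle, so θ ≈ 360° × 10/29.530 = 121.9°.
Illuminated fraction = (1 − cos 121.9°)/2 = (1 − (-0.529))/2 ≈ 0.764.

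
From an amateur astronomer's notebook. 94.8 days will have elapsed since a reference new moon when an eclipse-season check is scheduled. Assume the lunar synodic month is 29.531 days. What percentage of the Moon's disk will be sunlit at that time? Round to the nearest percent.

38%

Reduce mod P: 94.8 − 3×29.531 = 6.21 d into the current lunation.
Elongation θ = 360° × 6.21/29.531 ≈ 75.7°.
Illuminated fraction = (1 − cos 75.7°)/2 = (1 − 0.248)/2 ≈ 0.376, so 38%.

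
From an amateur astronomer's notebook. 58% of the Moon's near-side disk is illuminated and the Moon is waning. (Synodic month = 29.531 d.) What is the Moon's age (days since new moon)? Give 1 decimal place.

From f = (1 − cos θ)/2: cos θ = 1 − 2×0.58 = -0.160; arccos → 99.2°.
A waning Moon lies in 180°–360°, so θ = 360° − 99.2° = 260.8°.
Age = 29.531 × 260.8°/360° ≈ 21.39 days.

21.4 days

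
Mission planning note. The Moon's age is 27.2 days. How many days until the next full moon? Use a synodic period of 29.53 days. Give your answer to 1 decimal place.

Full moon occurs at elongation 180°, i.e. at age 29.53 × 180/360 = 14.765 d.
Already past this cycle's full moon; the next is at 14.765 + 29.53 = 44.295 d, so 44.295 − 27.2 = 17.095 days.

17.1 days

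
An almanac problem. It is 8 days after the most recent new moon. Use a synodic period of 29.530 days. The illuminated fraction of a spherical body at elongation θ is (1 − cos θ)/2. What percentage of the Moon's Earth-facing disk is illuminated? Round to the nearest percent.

Phase angle: θ = 360°·(8 d)/(29.530 d) = 97.5°.
cos 97.5° = (-0.131), so f = (1 − (-0.131))/2 = 0.566, so 57%.

57%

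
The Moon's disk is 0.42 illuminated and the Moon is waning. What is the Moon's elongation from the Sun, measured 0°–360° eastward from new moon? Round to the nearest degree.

279°

Invert f = (1 − cos θ)/2 to get cos θ = 1 − 2(0.42) = 0.160, hence θ₀ = arccos 0.160 = 80.8°.
Since the Moon is past full (waning), take the reflex angle: θ = 360° − 80.8° = 279.2°.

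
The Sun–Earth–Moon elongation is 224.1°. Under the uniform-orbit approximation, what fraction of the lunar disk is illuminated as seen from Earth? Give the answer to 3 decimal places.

cos 224.1° = (-0.718), so f = (1 − (-0.718))/2 = 0.859.

0.859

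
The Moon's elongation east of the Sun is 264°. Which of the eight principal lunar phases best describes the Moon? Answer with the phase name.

264° lies in the last quarter sector of the 8-phase cycle.

last quarter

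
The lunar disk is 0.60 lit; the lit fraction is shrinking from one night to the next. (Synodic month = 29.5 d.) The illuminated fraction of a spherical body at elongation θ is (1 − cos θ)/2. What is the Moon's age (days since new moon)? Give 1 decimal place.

Invert f = (1 − cos θ)/2 to get cos θ = 1 − 2(0.60) = -0.200, hence θ₀ = arccos -0.200 = 101.5°.
A waning Moon lies in 180°–360°, so θ = 360° − 101.5° = 258.5°.
At 360°/29.5 d per day, 258.5° corresponds to 21.18 days.

21.2 days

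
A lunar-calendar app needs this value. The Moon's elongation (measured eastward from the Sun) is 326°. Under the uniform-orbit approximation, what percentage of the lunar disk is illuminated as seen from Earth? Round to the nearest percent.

9%

f = (1 − cos 326°)/2 = (1 − 0.829)/2 ≈ 0.085, i.e. 9%.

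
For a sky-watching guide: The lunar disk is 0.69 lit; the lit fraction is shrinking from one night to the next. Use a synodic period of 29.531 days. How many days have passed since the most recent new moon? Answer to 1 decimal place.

cos θ = 1 − 2f = -0.380, giving a principal value of 112.3°.
A waning Moon lies in 180°–360°, so θ = 360° − 112.3° = 247.7°.
At 360°/29.531 d per day, 247.7° corresponds to 20.32 days.

20.3 days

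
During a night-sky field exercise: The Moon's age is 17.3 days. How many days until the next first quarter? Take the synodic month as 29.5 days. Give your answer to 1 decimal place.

First quarter is 0.25 of the way through the cycle: age 0.25 × 29.5 = 7.375 d.
Already past this cycle's first quarter; the next is at 7.375 + 29.5 = 36.875 d, so 36.875 − 17.3 = 19.575 days.

19.6 days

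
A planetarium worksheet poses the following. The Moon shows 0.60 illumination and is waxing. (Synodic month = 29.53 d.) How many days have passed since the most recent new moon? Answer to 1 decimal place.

8.3 days

Invert f = (1 − cos θ)/2 to get cos θ = 1 − 2(0.60) = -0.200, hence θ₀ = arccos -0.200 = 101.5°.
Waxing ⇒ before full, so θ = 101.5°.
At 360°/29.53 d per day, 101.5° corresponds to 8.33 days.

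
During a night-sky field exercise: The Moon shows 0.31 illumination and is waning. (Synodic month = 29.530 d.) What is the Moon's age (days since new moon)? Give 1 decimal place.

Invert f = (1 − cos θ)/2 to get cos θ = 1 − 2(0.31) = 0.380, hence θ₀ = arccos 0.380 = 67.7°.
A waning Moon lies in 180°–360°, so θ = 360° − 67.7° = 292.3°.
At 360°/29.530 d per day, 292.3° corresponds to 23.98 days.

24.0 days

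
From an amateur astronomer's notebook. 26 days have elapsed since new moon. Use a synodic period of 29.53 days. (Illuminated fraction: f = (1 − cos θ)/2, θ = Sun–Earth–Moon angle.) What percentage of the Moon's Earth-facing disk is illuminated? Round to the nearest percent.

13%

Phase angle: θ = 360°·(26 d)/(29.53 d) = 317.0°.
Illuminated fraction = (1 − cos 317.0°)/2 = (1 − 0.731)/2 ≈ 0.135, so 13%.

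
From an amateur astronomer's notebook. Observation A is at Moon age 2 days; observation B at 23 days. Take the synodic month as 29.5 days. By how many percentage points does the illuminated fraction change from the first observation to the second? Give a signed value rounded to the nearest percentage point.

+36 percentage points

θ₁ = 360° × 2/29.5 = 24.4°, f₁ = (1 − cos θ₁)/2 = 0.045.
θ₂ = 360° × 23/29.5 = 280.7°, f₂ = (1 − cos θ₂)/2 = 0.407.
Change = f₂ − f₁ = +0.363 → +36 percentage points.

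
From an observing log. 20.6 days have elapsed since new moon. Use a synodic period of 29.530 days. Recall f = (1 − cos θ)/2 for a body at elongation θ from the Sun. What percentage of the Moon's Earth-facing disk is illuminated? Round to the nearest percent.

Phase angle: θ = 360°·(20.6 d)/(29.530 d) = 251.1°.
Illuminated fraction = (1 − cos 251.1°)/2 = (1 − (-0.323))/2 ≈ 0.662, so 66%.

66%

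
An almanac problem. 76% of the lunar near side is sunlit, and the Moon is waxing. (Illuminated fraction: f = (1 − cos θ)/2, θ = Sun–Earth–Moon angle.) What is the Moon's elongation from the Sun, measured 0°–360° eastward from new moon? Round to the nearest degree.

cos θ = 1 − 2f = -0.520, giving a principal value of 121.3°.
Before full moon the principal value applies: θ = 121.3°.

121°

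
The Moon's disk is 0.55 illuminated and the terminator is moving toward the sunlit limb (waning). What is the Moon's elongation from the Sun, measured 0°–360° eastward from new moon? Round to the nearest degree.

From f = (1 − cos θ)/2: cos θ = 1 − 2×0.55 = -0.100; arccos → 95.7°.
Since the Moon is past full (waning), take the reflex angle: θ = 360° − 95.7° = 264.3°.

264°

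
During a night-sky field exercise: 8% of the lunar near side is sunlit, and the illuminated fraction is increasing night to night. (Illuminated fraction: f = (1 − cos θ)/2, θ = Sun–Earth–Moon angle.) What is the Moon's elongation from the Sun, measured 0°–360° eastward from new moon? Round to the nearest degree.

cos θ = 1 − 2f = 0.840, giving a principal value of 32.9°.
The Moon is waxing (0°–180°), so θ = 32.9° directly.

33°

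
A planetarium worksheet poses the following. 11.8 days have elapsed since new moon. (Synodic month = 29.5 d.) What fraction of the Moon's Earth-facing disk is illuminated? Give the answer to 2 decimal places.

0.90

Phase angle: θ = 360°·(11.8 d)/(29.5 d) = 144.0°.
cos 144.0° = (-0.809), so f = (1 − (-0.809))/2 = 0.905.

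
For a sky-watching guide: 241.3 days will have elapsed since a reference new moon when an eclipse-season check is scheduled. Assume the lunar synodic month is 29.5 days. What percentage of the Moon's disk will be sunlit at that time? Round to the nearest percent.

29%

Reduce mod P: 241.3 − 8×29.5 = 5.30 d into the current lunation.
Elongation θ = 360° × 5.30/29.5 ≈ 64.7°.
Illuminated fraction = (1 − cos 64.7°)/2 = (1 − 0.428)/2 ≈ 0.286, so 29%.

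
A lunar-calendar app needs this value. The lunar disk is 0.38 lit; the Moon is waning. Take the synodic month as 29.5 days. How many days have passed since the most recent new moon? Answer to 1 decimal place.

23.3 days

cos θ = 1 − 2f = 0.240, giving a principal value of 76.1°.
Since the Moon is past full (waning), take the reflex angle: θ = 360° − 76.1° = 283.9°.
At 360°/29.5 d per day, 283.9° corresponds to 23.26 days.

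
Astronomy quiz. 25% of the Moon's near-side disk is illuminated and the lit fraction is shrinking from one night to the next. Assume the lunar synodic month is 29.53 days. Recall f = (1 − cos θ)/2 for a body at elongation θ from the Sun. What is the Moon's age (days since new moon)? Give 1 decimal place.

From f = (1 − cos θ)/2: cos θ = 1 − 2×0.25 = 0.500; arccos → 60.0°.
Waning ⇒ past full, so θ = 360° − 60.0° = 300.0°.
At 360°/29.53 d per day, 300.0° corresponds to 24.61 days.

24.6 days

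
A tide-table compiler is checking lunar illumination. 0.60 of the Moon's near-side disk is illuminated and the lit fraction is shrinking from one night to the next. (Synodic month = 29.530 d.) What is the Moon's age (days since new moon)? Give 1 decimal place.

21.2 days

cos θ = 1 − 2f = -0.200, giving a principal value of 101.5°.
Waning ⇒ past full, so θ = 360° − 101.5° = 258.5°.
At 360°/29.530 d per day, 258.5° corresponds to 21.20 days.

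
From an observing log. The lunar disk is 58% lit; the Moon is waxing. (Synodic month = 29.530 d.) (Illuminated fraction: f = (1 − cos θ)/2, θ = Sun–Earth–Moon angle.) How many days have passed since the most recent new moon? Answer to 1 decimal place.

8.1 days

Invert f = (1 − cos θ)/2 to get cos θ = 1 − 2(0.58) = -0.160, hence θ₀ = arccos -0.160 = 99.2°.
Waxing ⇒ before full, so θ = 99.2°.
Age = 29.530 × 99.2°/360° ≈ 8.14 days.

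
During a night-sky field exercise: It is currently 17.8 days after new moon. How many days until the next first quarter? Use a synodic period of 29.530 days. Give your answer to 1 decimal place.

First quarter is 0.25 of the way through the cycle: age 0.25 × 29.530 = 7.383 d.
Already past this cycle's first quarter; the next is at 7.383 + 29.530 = 36.913 d, so 36.913 − 17.8 = 19.113 days.

19.1 days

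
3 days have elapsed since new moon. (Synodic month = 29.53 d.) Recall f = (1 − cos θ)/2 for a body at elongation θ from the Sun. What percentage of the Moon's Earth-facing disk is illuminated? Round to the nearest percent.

10%

The Moon has covered 3/29.53 of its cycle, so θ ≈ 360° × 3/29.53 = 36.6°.
Illuminated fraction = (1 − cos 36.6°)/2 = (1 − 0.803)/2 ≈ 0.098, so 10%.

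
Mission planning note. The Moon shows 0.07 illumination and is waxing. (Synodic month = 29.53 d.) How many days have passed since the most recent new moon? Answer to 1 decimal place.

2.5 days

Invert f = (1 − cos θ)/2 to get cos θ = 1 − 2(0.07) = 0.860, hence θ₀ = arccos 0.860 = 30.7°.
Waxing ⇒ before full, so θ = 30.7°.
That fraction of the synodic month is 30.7/360 × 29.53 d ≈ 2.52 d.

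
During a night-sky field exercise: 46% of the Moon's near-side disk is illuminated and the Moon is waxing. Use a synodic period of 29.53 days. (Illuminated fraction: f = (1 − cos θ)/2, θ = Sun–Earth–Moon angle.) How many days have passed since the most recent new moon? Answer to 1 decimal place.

7.0 days

Invert f = (1 − cos θ)/2 to get cos θ = 1 − 2(0.46) = 0.080, hence θ₀ = arccos 0.080 = 85.4°.
Waxing ⇒ before full, so θ = 85.4°.
At 360°/29.53 d per day, 85.4° corresponds to 7.01 days.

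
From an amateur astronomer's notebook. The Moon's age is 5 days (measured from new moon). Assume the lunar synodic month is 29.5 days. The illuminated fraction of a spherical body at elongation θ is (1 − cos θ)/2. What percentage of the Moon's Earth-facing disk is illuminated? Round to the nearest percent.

26%

Phase angle: θ = 360°·(5 d)/(29.5 d) = 61.0°.
With cos θ = 0.485, the lit fraction is (1 − 0.485)/2 ≈ 0.258, so 26%.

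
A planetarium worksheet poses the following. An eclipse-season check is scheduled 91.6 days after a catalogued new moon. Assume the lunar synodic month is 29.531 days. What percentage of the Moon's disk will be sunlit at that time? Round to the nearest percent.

91.6 d spans 3 complete synodic months (3 × 29.531 = 88.59 d) plus 3.01 d.
Elongation θ = 360° × 3.01/29.531 ≈ 36.7°.
Illuminated fraction = (1 − cos 36.7°)/2 = (1 − 0.802)/2 ≈ 0.099, so 10%.

10%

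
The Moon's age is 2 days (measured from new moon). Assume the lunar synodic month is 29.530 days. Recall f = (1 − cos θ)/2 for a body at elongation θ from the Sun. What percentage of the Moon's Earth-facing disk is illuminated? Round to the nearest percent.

Phase angle: θ = 360°·(2 d)/(29.530 d) = 24.4°.
Illuminated fraction = (1 − cos 24.4°)/2 = (1 − 0.911)/2 ≈ 0.045, so 4%.

4%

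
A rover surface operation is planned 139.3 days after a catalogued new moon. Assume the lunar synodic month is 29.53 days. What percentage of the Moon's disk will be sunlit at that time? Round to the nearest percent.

60%

139.3/29.53 = 4.717 lunations, so 4 complete cycles and 21.18 d into the next.
The Moon has covered 21.18/29.53 of its cycle, so θ ≈ 360° × 21.18/29.53 = 258.2°.
With cos θ = (-0.204), the lit fraction is (1 − (-0.204))/2 ≈ 0.602, so 60%.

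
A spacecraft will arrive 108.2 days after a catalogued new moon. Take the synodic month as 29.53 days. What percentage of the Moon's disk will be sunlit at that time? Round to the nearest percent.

108.2/29.53 = 3.664 lunations, so 3 complete cycles and 19.61 d into the next.
The Moon has covered 19.61/29.53 of its cycle, so θ ≈ 360° × 19.61/29.53 = 239.1°.
Illuminated fraction = (1 − cos 239.1°)/2 = (1 − (-0.514))/2 ≈ 0.757, so 76%.

76%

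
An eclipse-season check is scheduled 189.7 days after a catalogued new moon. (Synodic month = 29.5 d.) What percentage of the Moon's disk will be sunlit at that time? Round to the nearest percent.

95%

189.7 d spans 6 complete synodic months (6 × 29.5 = 177.00 d) plus 12.70 d.
The Moon has covered 12.70/29.5 of its cycle, so θ ≈ 360° × 12.70/29.5 = 155.0°.
Illuminated fraction = (1 − cos 155.0°)/2 = (1 − (-0.906))/2 ≈ 0.953, so 95%.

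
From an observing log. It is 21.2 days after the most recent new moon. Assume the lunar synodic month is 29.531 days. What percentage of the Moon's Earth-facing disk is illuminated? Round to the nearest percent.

Phase angle: θ = 360°·(21.2 d)/(29.531 d) = 258.4°.
Illuminated fraction = (1 − cos 258.4°)/2 = (1 − (-0.200))/2 ≈ 0.600, so 60%.

60%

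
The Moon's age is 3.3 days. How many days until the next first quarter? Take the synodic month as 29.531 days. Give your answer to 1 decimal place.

4.1 days

First quarter is 0.25 of the way through the cycle: age 0.25 × 29.531 = 7.383 d.
That is 7.383 − 3.3 = 4.083 days ahead.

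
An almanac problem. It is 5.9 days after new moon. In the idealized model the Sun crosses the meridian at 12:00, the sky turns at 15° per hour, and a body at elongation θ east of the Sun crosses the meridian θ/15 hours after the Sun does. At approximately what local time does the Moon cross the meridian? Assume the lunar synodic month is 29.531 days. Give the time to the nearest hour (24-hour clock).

17:00

Phase angle: θ = 360°·(5.9 d)/(29.531 d) = 71.9°.
The Moon trails the Sun by θ/15 = 71.9/15 ≈ 4.79 hours.
12:00 + 4.79 h ≈ 16:48 → 17:00 to the nearest hour.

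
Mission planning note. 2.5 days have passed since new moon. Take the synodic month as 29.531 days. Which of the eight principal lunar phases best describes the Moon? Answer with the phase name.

waxing crescent

θ ≈ 360° × 2.5/29.531 = 30°, which falls in the waxing crescent sector.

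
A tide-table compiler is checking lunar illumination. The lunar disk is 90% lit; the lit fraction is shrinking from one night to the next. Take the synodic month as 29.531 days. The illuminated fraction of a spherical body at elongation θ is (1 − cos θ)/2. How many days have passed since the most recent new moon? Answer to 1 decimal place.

From f = (1 − cos θ)/2: cos θ = 1 − 2×0.90 = -0.800; arccos → 143.1°.
A waning Moon lies in 180°–360°, so θ = 360° − 143.1° = 216.9°.
Age = 29.531 × 216.9°/360° ≈ 17.79 days.

17.8 days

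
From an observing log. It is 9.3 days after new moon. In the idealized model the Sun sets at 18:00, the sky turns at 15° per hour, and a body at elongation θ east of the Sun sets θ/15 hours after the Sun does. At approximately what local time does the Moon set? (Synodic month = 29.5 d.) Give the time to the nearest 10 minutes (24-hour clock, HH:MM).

01:30

Phase angle: θ = 360°·(9.3 d)/(29.5 d) = 113.5°.
At 15° of sky rotation per hour, 113.5° corresponds to a 7.57 h lag.
18:00 + 7.566 h ≈ 01:34 → 01:30 to the nearest ten minutes.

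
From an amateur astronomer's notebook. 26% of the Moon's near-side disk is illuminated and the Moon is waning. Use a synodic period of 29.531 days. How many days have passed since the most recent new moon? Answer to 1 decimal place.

24.5 days

Invert f = (1 − cos θ)/2 to get cos θ = 1 − 2(0.26) = 0.480, hence θ₀ = arccos 0.480 = 61.3°.
A waning Moon lies in 180°–360°, so θ = 360° − 61.3° = 298.7°.
At 360°/29.531 d per day, 298.7° corresponds to 24.50 days.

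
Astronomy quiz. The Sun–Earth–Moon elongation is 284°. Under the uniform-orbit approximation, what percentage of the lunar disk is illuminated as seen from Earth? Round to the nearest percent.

f = (1 − cos 284°)/2 = (1 − 0.242)/2 ≈ 0.379, i.e. 38%.

38%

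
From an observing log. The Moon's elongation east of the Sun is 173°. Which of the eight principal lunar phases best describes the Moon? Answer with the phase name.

full moon

173° lies in the full moon sector of the 8-phase cycle.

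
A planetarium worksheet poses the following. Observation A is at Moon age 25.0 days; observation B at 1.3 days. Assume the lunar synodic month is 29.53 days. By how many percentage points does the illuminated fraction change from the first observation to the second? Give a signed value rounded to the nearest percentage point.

First observation: θ = 360°·25.0/29.53 = 304.8°, so f = 0.215.
Second observation: θ = 15.8°, f = 0.019.
Δf = 0.019 − 0.215 = -0.196, i.e. -20 pp.

-20 pp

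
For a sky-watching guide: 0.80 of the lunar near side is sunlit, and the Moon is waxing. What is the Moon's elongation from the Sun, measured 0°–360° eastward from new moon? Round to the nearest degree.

From f = (1 − cos θ)/2: cos θ = 1 − 2×0.80 = -0.600; arccos → 126.9°.
Waxing ⇒ before full, so θ = 126.9°.

127°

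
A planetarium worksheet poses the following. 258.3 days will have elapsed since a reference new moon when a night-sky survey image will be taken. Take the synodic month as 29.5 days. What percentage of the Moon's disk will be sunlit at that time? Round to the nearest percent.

258.3 d spans 8 complete synodic months (8 × 29.5 = 236.00 d) plus 22.30 d.
The Moon has covered 22.30/29.5 of its cycle, so θ ≈ 360° × 22.30/29.5 = 272.1°.
With cos θ = 0.037, the lit fraction is (1 − 0.037)/2 ≈ 0.481, so 48%.

48%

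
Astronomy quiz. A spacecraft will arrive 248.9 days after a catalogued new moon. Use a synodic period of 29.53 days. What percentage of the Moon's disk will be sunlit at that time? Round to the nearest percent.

95%

Reduce mod P: 248.9 − 8×29.53 = 12.66 d into the current lunation.
The Moon has covered 12.66/29.53 of its cycle, so θ ≈ 360° × 12.66/29.53 = 154.3°.
cos 154.3° = (-0.901), so f = (1 − (-0.901))/2 = 0.951, so 95%.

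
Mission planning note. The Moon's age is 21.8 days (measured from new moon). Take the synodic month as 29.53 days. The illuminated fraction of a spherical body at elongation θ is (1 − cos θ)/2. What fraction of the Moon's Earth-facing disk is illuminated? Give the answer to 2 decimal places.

Phase angle: θ = 360°·(21.8 d)/(29.53 d) = 265.8°.
cos 265.8° = (-0.074), so f = (1 − (-0.074))/2 = 0.537.

0.54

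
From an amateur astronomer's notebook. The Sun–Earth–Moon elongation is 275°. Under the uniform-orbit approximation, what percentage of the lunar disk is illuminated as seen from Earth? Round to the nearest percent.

46%

Half-versine of 275°: (1 − 0.087)/2 = 0.456, i.e. 46%.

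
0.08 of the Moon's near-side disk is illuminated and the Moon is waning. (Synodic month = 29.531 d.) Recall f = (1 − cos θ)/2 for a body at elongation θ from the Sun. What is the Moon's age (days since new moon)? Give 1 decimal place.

Invert f = (1 − cos θ)/2 to get cos θ = 1 − 2(0.08) = 0.840, hence θ₀ = arccos 0.840 = 32.9°.
Since the Moon is past full (waning), take the reflex angle: θ = 360° − 32.9° = 327.1°.
That fraction of the synodic month is 327.1/360 × 29.531 d ≈ 26.84 d.

26.8 days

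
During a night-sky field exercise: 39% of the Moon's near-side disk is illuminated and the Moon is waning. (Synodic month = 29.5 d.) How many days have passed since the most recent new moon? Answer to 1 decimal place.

23.2 days

cos θ = 1 − 2f = 0.220, giving a principal value of 77.3°.
A waning Moon lies in 180°–360°, so θ = 360° − 77.3° = 282.7°.
At 360°/29.5 d per day, 282.7° corresponds to 23.17 days.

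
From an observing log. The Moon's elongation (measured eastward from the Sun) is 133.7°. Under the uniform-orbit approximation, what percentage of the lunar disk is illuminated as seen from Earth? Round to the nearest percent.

85%

f = (1 − cos 133.7°)/2 = (1 − (-0.691))/2 ≈ 0.845, i.e. 85%.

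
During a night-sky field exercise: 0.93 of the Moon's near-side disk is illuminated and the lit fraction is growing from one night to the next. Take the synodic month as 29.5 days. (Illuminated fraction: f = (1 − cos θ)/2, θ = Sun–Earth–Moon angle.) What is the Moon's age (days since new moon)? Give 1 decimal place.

cos θ = 1 − 2f = -0.860, giving a principal value of 149.3°.
The Moon is waxing (0°–180°), so θ = 149.3° directly.
At 360°/29.5 d per day, 149.3° corresponds to 12.24 days.

12.2 days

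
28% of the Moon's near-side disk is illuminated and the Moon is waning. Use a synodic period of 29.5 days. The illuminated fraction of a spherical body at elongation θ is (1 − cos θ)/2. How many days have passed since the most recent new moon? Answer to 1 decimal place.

24.3 days

cos θ = 1 − 2f = 0.440, giving a principal value of 63.9°.
A waning Moon lies in 180°–360°, so θ = 360° − 63.9° = 296.1°.
At 360°/29.5 d per day, 296.1° corresponds to 24.26 days.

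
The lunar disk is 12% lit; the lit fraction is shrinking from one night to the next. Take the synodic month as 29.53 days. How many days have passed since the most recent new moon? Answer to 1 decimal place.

Invert f = (1 − cos θ)/2 to get cos θ = 1 − 2(0.12) = 0.760, hence θ₀ = arccos 0.760 = 40.5°.
Since the Moon is past full (waning), take the reflex angle: θ = 360° − 40.5° = 319.5°.
Age = 29.53 × 319.5°/360° ≈ 26.20 days.

26.2 days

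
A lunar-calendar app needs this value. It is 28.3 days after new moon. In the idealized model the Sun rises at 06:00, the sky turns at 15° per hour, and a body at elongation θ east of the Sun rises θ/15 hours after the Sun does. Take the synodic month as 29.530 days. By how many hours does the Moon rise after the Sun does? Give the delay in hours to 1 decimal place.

23.0 h

Phase angle: θ = 360°·(28.3 d)/(29.530 d) = 345.0°.
At 15° of sky rotation per hour, 345.0° corresponds to a 23.00 h lag.
So the Moon rises 23.00 h after the Sun.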